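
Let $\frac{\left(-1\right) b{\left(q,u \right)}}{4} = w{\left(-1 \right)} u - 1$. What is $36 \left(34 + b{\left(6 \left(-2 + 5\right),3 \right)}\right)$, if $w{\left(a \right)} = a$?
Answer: $1800$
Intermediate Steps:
$b{\left(q,u \right)} = 4 + 4 u$ ($b{\left(q,u \right)} = - 4 \left(- u - 1\right) = - 4 \left(-1 - u\right) = 4 + 4 u$)
$36 \left(34 + b{\left(6 \left(-2 + 5\right),3 \right)}\right) = 36 \left(34 + \left(4 + 4 \cdot 3\right)\right) = 36 \left(34 + \left(4 + 12\right)\right) = 36 \left(34 + 16\right) = 36 \cdot 50 = 1800$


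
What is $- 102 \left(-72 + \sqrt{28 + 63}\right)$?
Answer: $7344 - 102 \sqrt{91} \approx 6371.0$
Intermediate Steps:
$- 102 \left(-72 + \sqrt{28 + 63}\right) = - 102 \left(-72 + \sqrt{91}\right) = 7344 - 102 \sqrt{91}$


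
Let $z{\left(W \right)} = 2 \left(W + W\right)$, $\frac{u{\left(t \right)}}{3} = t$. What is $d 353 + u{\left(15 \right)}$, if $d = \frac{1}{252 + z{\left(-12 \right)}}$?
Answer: $\frac{9533}{204} \approx 46.73$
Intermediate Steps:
$u{\left(t \right)} = 3 t$
$z{\left(W \right)} = 4 W$ ($z{\left(W \right)} = 2 \cdot 2 W = 4 W$)
$d = \frac{1}{204}$ ($d = \frac{1}{252 + 4 \left(-12\right)} = \frac{1}{252 - 48} = \frac{1}{204} \approx 0.004902$)
$d 353 + u{\left(15 \right)} = \frac{1}{204} \cdot 353 + 3 \cdot 15 = \frac{353}{204} + 45 = \frac{9533}{204}$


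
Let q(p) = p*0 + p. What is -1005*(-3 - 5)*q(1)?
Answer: 8040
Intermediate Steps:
q(p) = p (q(p) = 0 + p = p)
-1005*(-3 - 5)*q(1) = -1005*(-3 - 5)*1 = -1005*(-8*1) = -1005*(-8) = -1*(-8040) = 8040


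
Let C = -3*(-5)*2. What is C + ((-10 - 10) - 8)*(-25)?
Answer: 730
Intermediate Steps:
C = 30 (C = 15*2 = 30)
C + ((-10 - 10) - 8)*(-25) = 30 + ((-10 - 10) - 8)*(-25) = 30 + (-20 - 8)*(-25) = 30 - 28*(-25) = 30 + 700 = 730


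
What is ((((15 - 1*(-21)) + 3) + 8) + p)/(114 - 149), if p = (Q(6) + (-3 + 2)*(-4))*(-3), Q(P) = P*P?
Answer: 73/35 ≈ 2.0857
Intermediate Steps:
Q(P) = P²
p = -120 (p = (6² + (-3 + 2)*(-4))*(-3) = (36 - 1*(-4))*(-3) = (36 + 4)*(-3) = 40*(-3) = -120)
((((15 - 1*(-21)) + 3) + 8) + p)/(114 - 149) = ((((15 - 1*(-21)) + 3) + 8) - 120)/(114 - 149) = ((((15 + 21) + 3) + 8) - 120)/(-35) = (((36 + 3) + 8) - 120)*(-1/35) = ((39 + 8) - 120)*(-1/35) = (47 - 120)*(-1/35) = -73*(-1/35) = 73/35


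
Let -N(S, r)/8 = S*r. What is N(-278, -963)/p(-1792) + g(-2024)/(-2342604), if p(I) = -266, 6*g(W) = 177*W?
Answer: 57013624777/7081053 ≈ 8051.6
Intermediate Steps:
g(W) = 59*W/2 (g(W) = (177*W)/6 = 59*W/2)
N(S, r) = -8*S*r
N(-278, -963)/p(-1792) + g(-2024)/(-2342604) = -8*(-278)*(-963)/(-266) + ((59/2)*(-2024))/(-2342604) = -2141712*(-1/266) - 59708*(-1/2342604) = 1070856/133 + 1357/53241 = 57013624777/7081053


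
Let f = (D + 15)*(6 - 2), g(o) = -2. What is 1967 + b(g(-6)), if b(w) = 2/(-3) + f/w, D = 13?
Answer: 5731/3 ≈ 1910.3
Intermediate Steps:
f = 112 (f = (13 + 15)*(6 - 2) = 28*4 = 112)
b(w) = -⅔ + 112/w (b(w) = 2/(-3) + 112/w = 2*(-⅓) + 112/w = -⅔ + 112/w)
1967 + b(g(-6)) = 1967 + (-⅔ + 112/(-2)) = 1967 + (-⅔ + 112*(-½)) = 1967 + (-⅔ - 56) = 1967 - 170/3 = 5731/3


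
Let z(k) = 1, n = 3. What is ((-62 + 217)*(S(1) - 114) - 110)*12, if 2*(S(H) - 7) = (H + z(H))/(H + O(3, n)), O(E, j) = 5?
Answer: -200030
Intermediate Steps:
S(H) = 7 + (1 + H)/(2*(5 + H)) (S(H) = 7 + ((H + 1)/(H + 5))/2 = 7 + ((1 + H)/(5 + H))/2 = 7 + (1 + H)/(2*(5 + H)))
((-62 + 217)*(S(1) - 114) - 110)*12 = ((-62 + 217)*((71 + 15*1)/(2*(5 + 1)) - 114) - 110)*12 = (155*((½)*(71 + 15)/6 - 114) - 110)*12 = (155*((½)*(⅙)*86 - 114) - 110)*12 = (155*(43/6 - 114) - 110)*12 = (155*(-641/6) - 110)*12 = (-99355/6 - 110)*12 = -100015/6*12 = -200030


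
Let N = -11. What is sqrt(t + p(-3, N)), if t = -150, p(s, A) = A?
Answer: I*sqrt(161) ≈ 12.689*I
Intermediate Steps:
sqrt(t + p(-3, N)) = sqrt(-150 - 11) = sqrt(-161) = I*sqrt(161)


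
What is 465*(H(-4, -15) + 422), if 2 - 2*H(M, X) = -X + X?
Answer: 196695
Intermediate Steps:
H(M, X) = 1 (H(M, X) = 1 - (-X + X)/2 = 1 - 1/2*0 = 1 + 0 = 1)
465*(H(-4, -15) + 422) = 465*(1 + 422) = 465*423 = 196695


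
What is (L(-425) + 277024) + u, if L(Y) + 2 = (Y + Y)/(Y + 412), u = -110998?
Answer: 2159162/13 ≈ 1.6609e+5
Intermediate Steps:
L(Y) = -2 + 2*Y/(412 + Y) (L(Y) = -2 + (Y + Y)/(Y + 412) = -2 + (2*Y)/(412 + Y) = -2 + 2*Y/(412 + Y))
(L(-425) + 277024) + u = (-824/(412 - 425) + 277024) - 110998 = (-824/(-13) + 277024) - 110998 = (-824*(-1/13) + 277024) - 110998 = (824/13 + 277024) - 110998 = 3602136/13 - 110998 = 2159162/13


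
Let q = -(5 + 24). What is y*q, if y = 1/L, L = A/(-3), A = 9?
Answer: 29/3 ≈ 9.6667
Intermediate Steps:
L = -3 (L = 9/(-3) = 9*(-⅓) = -3)
q = -29 (q = -1*29 = -29)
y = -⅓ (y = 1/(-3) = -⅓ ≈ -0.33333)
y*q = -⅓*(-29) = 29/3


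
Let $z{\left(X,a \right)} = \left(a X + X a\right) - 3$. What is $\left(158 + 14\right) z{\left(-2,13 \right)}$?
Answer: $-9460$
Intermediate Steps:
$z{\left(X,a \right)} = -3 + 2 X a$ ($z{\left(X,a \right)} = \left(X a + X a\right) - 3 = 2 X a - 3 = -3 + 2 X a$)
$\left(158 + 14\right) z{\left(-2,13 \right)} = \left(158 + 14\right) \left(-3 + 2 \left(-2\right) 13\right) = 172 \left(-3 - 52\right) = 172 \left(-55\right) = -9460$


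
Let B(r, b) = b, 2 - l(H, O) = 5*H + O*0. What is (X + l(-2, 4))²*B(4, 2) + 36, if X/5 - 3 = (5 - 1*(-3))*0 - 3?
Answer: 324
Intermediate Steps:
l(H, O) = 2 - 5*H (l(H, O) = 2 - (5*H + O*0) = 2 - (5*H + 0) = 2 - 5*H)
X = 0 (X = 15 + 5*((5 - 1*(-3))*0 - 3) = 15 + 5*((5 + 3)*0 - 3) = 15 + 5*(8*0 - 3) = 15 + 5*(0 - 3) = 15 + 5*(-3) = 15 - 15 = 0)
(X + l(-2, 4))²*B(4, 2) + 36 = (0 + (2 - 5*(-2)))²*2 + 36 = (0 + (2 + 10))²*2 + 36 = (0 + 12)²*2 + 36 = 12²*2 + 36 = 144*2 + 36 = 288 + 36 = 324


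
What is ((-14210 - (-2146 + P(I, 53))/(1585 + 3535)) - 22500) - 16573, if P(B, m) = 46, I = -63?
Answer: -13640343/256 ≈ -53283.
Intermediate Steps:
((-14210 - (-2146 + P(I, 53))/(1585 + 3535)) - 22500) - 16573 = ((-14210 - (-2146 + 46)/(1585 + 3535)) - 22500) - 16573 = ((-14210 - (-2100)/5120) - 22500) - 16573 = ((-14210 - 1*(-105/256)) - 22500) - 16573 = ((-14210 + 105/256) - 22500) - 16573 = (-3637655/256 - 22500) - 16573 = -9397655/256 - 16573 = -13640343/256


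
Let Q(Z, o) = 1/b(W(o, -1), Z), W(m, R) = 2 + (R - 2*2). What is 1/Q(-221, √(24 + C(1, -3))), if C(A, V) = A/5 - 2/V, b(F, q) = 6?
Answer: 6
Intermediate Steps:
W(m, R) = -2 + R (W(m, R) = 2 + (R - 4) = 2 + (-4 + R) = -2 + R)
C(A, V) = -2/V + A/5 (C(A, V) = A*(⅕) - 2/V = A/5 - 2/V = -2/V + A/5)
Q(Z, o) = ⅙ (Q(Z, o) = 1/6 = ⅙)
1/Q(-221, √(24 + C(1, -3))) = 1/(⅙) = 6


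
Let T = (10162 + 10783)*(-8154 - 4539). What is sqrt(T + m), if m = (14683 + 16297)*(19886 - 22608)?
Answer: I*sqrt(350182445) ≈ 18713.0*I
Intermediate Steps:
m = -84327560 (m = 30980*(-2722) = -84327560)
T = -265854885 (T = 20945*(-12693) = -265854885)
sqrt(T + m) = sqrt(-265854885 - 84327560) = sqrt(-350182445) = I*sqrt(350182445)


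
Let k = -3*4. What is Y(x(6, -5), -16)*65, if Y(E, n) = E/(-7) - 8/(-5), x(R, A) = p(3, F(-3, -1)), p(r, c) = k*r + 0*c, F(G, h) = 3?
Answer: 3068/7 ≈ 438.29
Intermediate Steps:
k = -12
p(r, c) = -12*r (p(r, c) = -12*r + 0*c = -12*r + 0 = -12*r)
x(R, A) = -36 (x(R, A) = -12*3 = -36)
Y(E, n) = 8/5 - E/7 (Y(E, n) = E*(-1/7) - 8*(-1/5) = -E/7 + 8/5 = 8/5 - E/7)
Y(x(6, -5), -16)*65 = (8/5 - 1/7*(-36))*65 = (8/5 + 36/7)*65 = (236/35)*65 = 3068/7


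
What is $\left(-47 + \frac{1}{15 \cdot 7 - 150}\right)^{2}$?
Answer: $\frac{4477456}{2025} \approx 2211.1$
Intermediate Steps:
$\left(-47 + \frac{1}{15 \cdot 7 - 150}\right)^{2} = \left(-47 + \frac{1}{105 - 150}\right)^{2} = \left(-47 + \frac{1}{-45}\right)^{2} = \left(-47 - \frac{1}{45}\right)^{2} = \left(- \frac{2116}{45}\right)^{2} = \frac{4477456}{2025}$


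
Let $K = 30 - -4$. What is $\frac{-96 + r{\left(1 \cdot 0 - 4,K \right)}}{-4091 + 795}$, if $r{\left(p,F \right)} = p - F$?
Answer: $\frac{67}{1648} \approx 0.040655$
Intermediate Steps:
$K = 34$ ($K = 30 + 4 = 34$)
$\frac{-96 + r{\left(1 \cdot 0 - 4,K \right)}}{-4091 + 795} = \frac{-96 + \left(\left(1 \cdot 0 - 4\right) - 34\right)}{-4091 + 795} = \frac{-96 + \left(\left(0 - 4\right) - 34\right)}{-3296} = \left(-96 - 38\right) \left(- \frac{1}{3296}\right) = \left(-134\right) \left(- \frac{1}{3296}\right) = \frac{67}{1648}$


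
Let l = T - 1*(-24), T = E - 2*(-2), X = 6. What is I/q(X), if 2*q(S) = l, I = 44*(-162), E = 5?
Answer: -432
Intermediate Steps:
T = 9 (T = 5 - 2*(-2) = 5 + 4 = 9)
I = -7128
l = 33 (l = 9 - 1*(-24) = 9 + 24 = 33)
q(S) = 33/2 (q(S) = (½)*33 = 33/2)
I/q(X) = -7128/33/2 = -7128*2/33 = -432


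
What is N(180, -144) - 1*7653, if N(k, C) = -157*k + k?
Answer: -35733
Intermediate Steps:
N(k, C) = -156*k
N(180, -144) - 1*7653 = -156*180 - 1*7653 = -28080 - 7653 = -35733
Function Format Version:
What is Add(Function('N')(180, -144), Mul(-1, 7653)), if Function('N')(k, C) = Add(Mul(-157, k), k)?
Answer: -35733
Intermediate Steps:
Function('N')(k, C) = Mul(-156, k)
Add(Function('N')(180, -144), Mul(-1, 7653)) = Add(Mul(-156, 180), Mul(-1, 7653)) = Add(-28080, -7653) = -35733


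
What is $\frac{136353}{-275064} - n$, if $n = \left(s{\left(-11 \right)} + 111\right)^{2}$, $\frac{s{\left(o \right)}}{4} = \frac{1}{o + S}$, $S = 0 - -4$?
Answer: $- \frac{54788466051}{4492712} \approx -12195.0$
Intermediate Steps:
$S = 4$ ($S = 0 + 4 = 4$)
$s{\left(o \right)} = \frac{4}{4 + o}$ ($s{\left(o \right)} = \frac{4}{o + 4} = \frac{4}{4 + o}$)
$n = \frac{597529}{49}$ ($n = \left(\frac{4}{4 - 11} + 111\right)^{2} = \left(\frac{4}{-7} + 111\right)^{2} = \left(4 \left(- \frac{1}{7}\right) + 111\right)^{2} = \left(- \frac{4}{7} + 111\right)^{2} = \left(\frac{773}{7}\right)^{2} = \frac{597529}{49} \approx 12194.0$)
$\frac{136353}{-275064} - n = \frac{136353}{-275064} - \frac{597529}{49} = 136353 \left(- \frac{1}{275064}\right) - \frac{597529}{49} = - \frac{45451}{91688} - \frac{597529}{49} = - \frac{54788466051}{4492712}$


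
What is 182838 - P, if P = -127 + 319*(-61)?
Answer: 202424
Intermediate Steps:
P = -19586 (P = -127 - 19459 = -19586)
182838 - P = 182838 - 1*(-19586) = 182838 + 19586 = 202424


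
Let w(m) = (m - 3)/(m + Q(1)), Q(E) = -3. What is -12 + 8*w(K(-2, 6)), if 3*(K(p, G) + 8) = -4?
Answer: -4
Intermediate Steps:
K(p, G) = -28/3 (K(p, G) = -8 + (⅓)*(-4) = -8 - 4/3 = -28/3)
w(m) = 1 (w(m) = (m - 3)/(m - 3) = (-3 + m)/(-3 + m) = 1)
-12 + 8*w(K(-2, 6)) = -12 + 8*1 = -12 + 8 = -4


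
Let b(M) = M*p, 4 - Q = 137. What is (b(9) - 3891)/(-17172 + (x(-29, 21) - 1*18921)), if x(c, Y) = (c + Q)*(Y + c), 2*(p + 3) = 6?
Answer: 1297/11599 ≈ 0.11182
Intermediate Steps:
p = 0 (p = -3 + (½)*6 = -3 + 3 = 0)
Q = -133 (Q = 4 - 1*137 = 4 - 137 = -133)
x(c, Y) = (-133 + c)*(Y + c) (x(c, Y) = (c - 133)*(Y + c) = (-133 + c)*(Y + c))
b(M) = 0 (b(M) = M*0 = 0)
(b(9) - 3891)/(-17172 + (x(-29, 21) - 1*18921)) = (0 - 3891)/(-17172 + (((-29)² - 133*21 - 133*(-29) + 21*(-29)) - 1*18921)) = -3891/(-17172 + ((841 - 2793 + 3857 - 609) - 18921)) = -3891/(-17172 + (1296 - 18921)) = -3891/(-17172 - 17625) = -3891/(-34797) = -3891*(-1/34797) = 1297/11599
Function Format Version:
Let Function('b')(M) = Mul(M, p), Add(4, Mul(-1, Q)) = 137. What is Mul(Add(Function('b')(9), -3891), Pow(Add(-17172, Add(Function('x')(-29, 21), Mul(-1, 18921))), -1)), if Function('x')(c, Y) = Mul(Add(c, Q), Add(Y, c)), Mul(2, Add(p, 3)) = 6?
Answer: Rational(1297, 11599) ≈ 0.11182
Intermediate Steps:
p = 0 (p = Add(-3, Mul(Rational(1, 2), 6)) = Add(-3, 3) = 0)
Q = -133 (Q = Add(4, Mul(-1, 137)) = Add(4, -137) = -133)
Function('x')(c, Y) = Mul(Add(-133, c), Add(Y, c)) (Function('x')(c, Y) = Mul(Add(c, -133), Add(Y, c)) = Mul(Add(-133, c), Add(Y, c)))
Function('b')(M) = 0 (Function('b')(M) = Mul(M, 0) = 0)
Mul(Add(Function('b')(9), -3891), Pow(Add(-17172, Add(Function('x')(-29, 21), Mul(-1, 18921))), -1)) = Mul(Add(0, -3891), Pow(Add(-17172, Add(Add(Pow(-29, 2), Mul(-133, 21), Mul(-133, -29), Mul(21, -29)), Mul(-1, 18921))), -1)) = Mul(-3891, Pow(Add(-17172, Add(Add(841, -2793, 3857, -609), -18921)), -1)) = Mul(-3891, Pow(Add(-17172, Add(1296, -18921)), -1)) = Mul(-3891, Pow(Add(-17172, -17625), -1)) = Mul(-3891, Pow(-34797, -1)) = Mul(-3891, Rational(-1, 34797)) = Rational(1297, 11599)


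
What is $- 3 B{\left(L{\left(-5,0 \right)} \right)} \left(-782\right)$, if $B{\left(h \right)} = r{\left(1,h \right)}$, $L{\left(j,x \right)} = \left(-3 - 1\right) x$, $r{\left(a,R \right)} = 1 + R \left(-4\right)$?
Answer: $2346$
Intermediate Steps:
$r{\left(a,R \right)} = 1 - 4 R$
$L{\left(j,x \right)} = - 4 x$ ($L{\left(j,x \right)} = \left(-3 - 1\right) x = - 4 x$)
$B{\left(h \right)} = 1 - 4 h$
$- 3 B{\left(L{\left(-5,0 \right)} \right)} \left(-782\right) = - 3 \left(1 - 4 \left(\left(-4\right) 0\right)\right) \left(-782\right) = - 3 \left(1 - 0\right) \left(-782\right) = - 3 \left(1 + 0\right) \left(-782\right) = \left(-3\right) 1 \left(-782\right) = \left(-3\right) \left(-782\right) = 2346$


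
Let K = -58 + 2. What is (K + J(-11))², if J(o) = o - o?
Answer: 3136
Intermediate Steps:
J(o) = 0
K = -56
(K + J(-11))² = (-56 + 0)² = (-56)² = 3136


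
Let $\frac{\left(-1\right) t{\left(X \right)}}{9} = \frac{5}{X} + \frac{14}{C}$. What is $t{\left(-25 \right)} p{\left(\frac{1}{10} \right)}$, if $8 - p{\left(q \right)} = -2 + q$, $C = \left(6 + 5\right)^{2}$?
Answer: $\frac{4131}{550} \approx 7.5109$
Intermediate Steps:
$C = 121$ ($C = 11^{2} = 121$)
$p{\left(q \right)} = 10 - q$ ($p{\left(q \right)} = 8 - \left(-2 + q\right) = 10 - q$)
$t{\left(X \right)} = - \frac{126}{121} - \frac{45}{X}$ ($t{\left(X \right)} = - 9 \left(\frac{5}{X} + \frac{14}{121}\right) = - 9 \left(\frac{14}{121} + \frac{5}{X}\right) = - \frac{126}{121} - \frac{45}{X}$)
$t{\left(-25 \right)} p{\left(\frac{1}{10} \right)} = \left(- \frac{126}{121} - \frac{45}{-25}\right) \left(10 - \frac{1}{10}\right) = \left(- \frac{126}{121} - - \frac{9}{5}\right) \left(10 - \frac{1}{10}\right) = \left(- \frac{126}{121} + \frac{9}{5}\right) \left(10 - \frac{1}{10}\right) = \frac{459}{605} \cdot \frac{99}{10} = \frac{4131}{550}$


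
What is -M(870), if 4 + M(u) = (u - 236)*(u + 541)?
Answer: -894570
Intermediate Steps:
M(u) = -4 + (-236 + u)*(541 + u) (M(u) = -4 + (u - 236)*(u + 541) = -4 + (-236 + u)*(541 + u))
-M(870) = -(-127680 + 870² + 305*870) = -(-127680 + 756900 + 265350) = -1*894570 = -894570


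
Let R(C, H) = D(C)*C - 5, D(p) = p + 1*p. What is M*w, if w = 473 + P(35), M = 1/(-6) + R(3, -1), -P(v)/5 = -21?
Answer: 22253/3 ≈ 7417.7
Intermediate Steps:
P(v) = 105 (P(v) = -5*(-21) = 105)
D(p) = 2*p (D(p) = p + p = 2*p)
R(C, H) = -5 + 2*C² (R(C, H) = (2*C)*C - 5 = 2*C² - 5 = -5 + 2*C²)
M = 77/6 (M = 1/(-6) + (-5 + 2*3²) = -⅙ + (-5 + 2*9) = -⅙ + (-5 + 18) = -⅙ + 13 = 77/6 ≈ 12.833)
w = 578 (w = 473 + 105 = 578)
M*w = (77/6)*578 = 22253/3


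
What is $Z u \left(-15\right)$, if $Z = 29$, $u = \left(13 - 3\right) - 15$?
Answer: $2175$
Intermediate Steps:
$u = -5$ ($u = 10 - 15 = -5$)
$Z u \left(-15\right) = 29 \left(-5\right) \left(-15\right) = \left(-145\right) \left(-15\right) = 2175$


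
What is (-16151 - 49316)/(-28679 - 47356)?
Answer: 65467/76035 ≈ 0.86101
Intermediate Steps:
(-16151 - 49316)/(-28679 - 47356) = -65467/(-76035) = -65467*(-1/76035) = 65467/76035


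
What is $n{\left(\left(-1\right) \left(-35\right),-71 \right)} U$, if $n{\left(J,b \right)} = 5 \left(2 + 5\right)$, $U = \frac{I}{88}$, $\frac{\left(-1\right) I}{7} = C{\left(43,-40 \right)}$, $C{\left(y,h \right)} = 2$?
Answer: $- \frac{245}{44} \approx -5.5682$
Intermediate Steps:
$I = -14$ ($I = \left(-7\right) 2 = -14$)
$U = - \frac{7}{44}$ ($U = - \frac{14}{88} = \left(-14\right) \frac{1}{88} = - \frac{7}{44} \approx -0.15909$)
$n{\left(J,b \right)} = 35$ ($n{\left(J,b \right)} = 5 \cdot 7 = 35$)
$n{\left(\left(-1\right) \left(-35\right),-71 \right)} U = 35 \left(- \frac{7}{44}\right) = - \frac{245}{44}$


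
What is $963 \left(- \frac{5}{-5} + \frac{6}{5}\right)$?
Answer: $\frac{10593}{5} \approx 2118.6$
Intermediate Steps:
$963 \left(- \frac{5}{-5} + \frac{6}{5}\right) = 963 \left(\left(-5\right) \left(- \frac{1}{5}\right) + 6 \cdot \frac{1}{5}\right) = 963 \left(1 + \frac{6}{5}\right) = 963 \cdot \frac{11}{5} = \frac{10593}{5}$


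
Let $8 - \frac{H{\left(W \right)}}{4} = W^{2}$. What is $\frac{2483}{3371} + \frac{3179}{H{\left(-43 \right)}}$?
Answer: $\frac{7568403}{24824044} \approx 0.30488$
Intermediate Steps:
$H{\left(W \right)} = 32 - 4 W^{2}$
$\frac{2483}{3371} + \frac{3179}{H{\left(-43 \right)}} = \frac{2483}{3371} + \frac{3179}{32 - 4 \left(-43\right)^{2}} = 2483 \cdot \frac{1}{3371} + \frac{3179}{32 - 7396} = \frac{2483}{3371} + \frac{3179}{32 - 7396} = \frac{2483}{3371} + \frac{3179}{-7364} = \frac{2483}{3371} + 3179 \left(- \frac{1}{7364}\right) = \frac{2483}{3371} - \frac{3179}{7364} = \frac{7568403}{24824044}$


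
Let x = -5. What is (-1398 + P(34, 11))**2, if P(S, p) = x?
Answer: 1968409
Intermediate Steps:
P(S, p) = -5
(-1398 + P(34, 11))**2 = (-1398 - 5)**2 = (-1403)**2 = 1968409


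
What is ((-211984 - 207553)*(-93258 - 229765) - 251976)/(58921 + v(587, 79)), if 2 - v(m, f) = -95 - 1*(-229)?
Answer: 135519848375/58789 ≈ 2.3052e+6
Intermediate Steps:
v(m, f) = -132 (v(m, f) = 2 - (-95 - 1*(-229)) = 2 - (-95 + 229) = 2 - 1*134 = 2 - 134 = -132)
((-211984 - 207553)*(-93258 - 229765) - 251976)/(58921 + v(587, 79)) = ((-211984 - 207553)*(-93258 - 229765) - 251976)/(58921 - 132) = (-419537*(-323023) - 251976)/58789 = (135520100351 - 251976)*(1/58789) = 135519848375*(1/58789) = 135519848375/58789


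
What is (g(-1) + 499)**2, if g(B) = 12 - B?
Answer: 262144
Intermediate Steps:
(g(-1) + 499)**2 = ((12 - 1*(-1)) + 499)**2 = ((12 + 1) + 499)**2 = (13 + 499)**2 = 512**2 = 262144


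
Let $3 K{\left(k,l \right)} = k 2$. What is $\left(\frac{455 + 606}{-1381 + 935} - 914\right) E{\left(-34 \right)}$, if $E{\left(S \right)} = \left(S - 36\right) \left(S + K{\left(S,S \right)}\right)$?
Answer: $- \frac{810598250}{223} \approx -3.635 \cdot 10^{6}$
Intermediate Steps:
$K{\left(k,l \right)} = \frac{2 k}{3}$ ($K{\left(k,l \right)} = \frac{k 2}{3} = \frac{2 k}{3}$)
$E{\left(S \right)} = \frac{5 S \left(-36 + S\right)}{3}$ ($E{\left(S \right)} = \left(S - 36\right) \left(S + \frac{2 S}{3}\right) = \left(-36 + S\right) \frac{5 S}{3} = \frac{5 S \left(-36 + S\right)}{3}$)
$\left(\frac{455 + 606}{-1381 + 935} - 914\right) E{\left(-34 \right)} = \left(\frac{455 + 606}{-1381 + 935} - 914\right) \frac{5}{3} \left(-34\right) \left(-36 - 34\right) = \left(\frac{1061}{-446} - 914\right) \frac{5}{3} \left(-34\right) \left(-70\right) = \left(1061 \left(- \frac{1}{446}\right) - 914\right) \frac{11900}{3} = \left(- \frac{1061}{446} - 914\right) \frac{11900}{3} = \left(- \frac{408705}{446}\right) \frac{11900}{3} = - \frac{810598250}{223}$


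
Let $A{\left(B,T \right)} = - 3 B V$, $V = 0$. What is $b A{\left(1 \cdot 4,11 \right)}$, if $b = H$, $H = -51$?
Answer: $0$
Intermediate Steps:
$A{\left(B,T \right)} = 0$ ($A{\left(B,T \right)} = - 3 B 0 = 0$)
$b = -51$
$b A{\left(1 \cdot 4,11 \right)} = \left(-51\right) 0 = 0$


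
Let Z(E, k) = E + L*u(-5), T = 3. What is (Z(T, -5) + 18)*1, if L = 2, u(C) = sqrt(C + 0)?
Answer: 21 + 2*I*sqrt(5) ≈ 21.0 + 4.4721*I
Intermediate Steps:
u(C) = sqrt(C)
Z(E, k) = E + 2*I*sqrt(5) (Z(E, k) = E + 2*sqrt(-5) = E + 2*(I*sqrt(5)) = E + 2*I*sqrt(5))
(Z(T, -5) + 18)*1 = ((3 + 2*I*sqrt(5)) + 18)*1 = (21 + 2*I*sqrt(5))*1 = 21 + 2*I*sqrt(5)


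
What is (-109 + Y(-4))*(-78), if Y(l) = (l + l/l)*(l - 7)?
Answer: 5928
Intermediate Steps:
Y(l) = (1 + l)*(-7 + l) (Y(l) = (l + 1)*(-7 + l) = (1 + l)*(-7 + l))
(-109 + Y(-4))*(-78) = (-109 + (-7 + (-4)² - 6*(-4)))*(-78) = (-109 + (-7 + 16 + 24))*(-78) = (-109 + 33)*(-78) = -76*(-78) = 5928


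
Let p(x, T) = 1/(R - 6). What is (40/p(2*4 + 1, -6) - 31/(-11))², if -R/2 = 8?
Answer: 93103201/121 ≈ 7.6945e+5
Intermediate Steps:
R = -16 (R = -2*8 = -16)
p(x, T) = -1/22 (p(x, T) = 1/(-16 - 6) = 1/(-22) = -1/22)
(40/p(2*4 + 1, -6) - 31/(-11))² = (40/(-1/22) - 31/(-11))² = (40*(-22) - 31*(-1/11))² = (-880 + 31/11)² = (-9649/11)² = 93103201/121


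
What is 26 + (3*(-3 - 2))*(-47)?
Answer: 731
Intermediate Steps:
26 + (3*(-3 - 2))*(-47) = 26 + (3*(-5))*(-47) = 26 - 15*(-47) = 26 + 705 = 731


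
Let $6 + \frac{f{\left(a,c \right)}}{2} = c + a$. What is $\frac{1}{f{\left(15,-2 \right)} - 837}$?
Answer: $- \frac{1}{823} \approx -0.0012151$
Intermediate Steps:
$f{\left(a,c \right)} = -12 + 2 a + 2 c$ ($f{\left(a,c \right)} = -12 + 2 \left(c + a\right) = -12 + 2 \left(a + c\right) = -12 + \left(2 a + 2 c\right) = -12 + 2 a + 2 c$)
$\frac{1}{f{\left(15,-2 \right)} - 837} = \frac{1}{\left(-12 + 2 \cdot 15 + 2 \left(-2\right)\right) - 837} = \frac{1}{\left(-12 + 30 - 4\right) - 837} = \frac{1}{14 - 837} = \frac{1}{-823} = - \frac{1}{823}$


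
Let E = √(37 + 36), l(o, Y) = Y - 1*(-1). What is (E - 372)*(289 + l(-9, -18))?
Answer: -101184 + 272*√73 ≈ -98860.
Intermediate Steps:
l(o, Y) = 1 + Y (l(o, Y) = Y + 1 = 1 + Y)
E = √73 ≈ 8.5440
(E - 372)*(289 + l(-9, -18)) = (√73 - 372)*(289 + (1 - 18)) = (-372 + √73)*(289 - 17) = (-372 + √73)*272 = -101184 + 272*√73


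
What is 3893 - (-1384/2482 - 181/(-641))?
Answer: 3097026484/795481 ≈ 3893.3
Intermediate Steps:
3893 - (-1384/2482 - 181/(-641)) = 3893 - (-1384*1/2482 - 181*(-1/641)) = 3893 - (-692/1241 + 181/641) = 3893 - 1*(-218951/795481) = 3893 + 218951/795481 = 3097026484/795481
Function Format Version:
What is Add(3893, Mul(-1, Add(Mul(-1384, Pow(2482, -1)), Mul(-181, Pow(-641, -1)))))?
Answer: Rational(3097026484, 795481) ≈ 3893.3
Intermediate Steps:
Add(3893, Mul(-1, Add(Mul(-1384, Pow(2482, -1)), Mul(-181, Pow(-641, -1))))) = Add(3893, Mul(-1, Add(Mul(-1384, Rational(1, 2482)), Mul(-181, Rational(-1, 641))))) = Add(3893, Mul(-1, Add(Rational(-692, 1241), Rational(181, 641)))) = Add(3893, Mul(-1, Rational(-218951, 795481))) = Add(3893, Rational(218951, 795481)) = Rational(3097026484, 795481)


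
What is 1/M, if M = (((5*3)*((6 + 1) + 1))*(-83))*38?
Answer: -1/378480 ≈ -2.6421e-6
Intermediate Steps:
M = -378480 (M = ((15*(7 + 1))*(-83))*38 = ((15*8)*(-83))*38 = (120*(-83))*38 = -9960*38 = -378480)
1/M = 1/(-378480) = -1/378480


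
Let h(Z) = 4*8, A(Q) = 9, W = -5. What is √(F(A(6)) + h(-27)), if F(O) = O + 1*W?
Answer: 6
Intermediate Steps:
h(Z) = 32
F(O) = -5 + O (F(O) = O + 1*(-5) = O - 5 = -5 + O)
√(F(A(6)) + h(-27)) = √((-5 + 9) + 32) = √(4 + 32) = √36 = 6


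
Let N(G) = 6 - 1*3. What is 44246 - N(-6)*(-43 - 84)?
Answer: 44627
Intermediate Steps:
N(G) = 3 (N(G) = 6 - 3 = 3)
44246 - N(-6)*(-43 - 84) = 44246 - 3*(-43 - 84) = 44246 - 3*(-127) = 44246 - 1*(-381) = 44246 + 381 = 44627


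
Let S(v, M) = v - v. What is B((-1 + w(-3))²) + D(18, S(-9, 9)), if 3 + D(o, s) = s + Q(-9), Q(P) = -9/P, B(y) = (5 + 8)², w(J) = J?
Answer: 167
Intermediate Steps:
B(y) = 169 (B(y) = 13² = 169)
S(v, M) = 0
D(o, s) = -2 + s (D(o, s) = -3 + (s - 9/(-9)) = -3 + (s - 9*(-⅑)) = -3 + (s + 1) = -3 + (1 + s) = -2 + s)
B((-1 + w(-3))²) + D(18, S(-9, 9)) = 169 + (-2 + 0) = 169 - 2 = 167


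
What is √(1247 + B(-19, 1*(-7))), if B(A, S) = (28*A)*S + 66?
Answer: √5037 ≈ 70.972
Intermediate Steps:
B(A, S) = 66 + 28*A*S (B(A, S) = 28*A*S + 66 = 66 + 28*A*S)
√(1247 + B(-19, 1*(-7))) = √(1247 + (66 + 28*(-19)*(1*(-7)))) = √(1247 + (66 + 28*(-19)*(-7))) = √(1247 + (66 + 3724)) = √(1247 + 3790) = √5037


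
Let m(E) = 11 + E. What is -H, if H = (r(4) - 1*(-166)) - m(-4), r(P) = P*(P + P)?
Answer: -191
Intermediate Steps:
r(P) = 2*P² (r(P) = P*(2*P) = 2*P²)
H = 191 (H = (2*4² - 1*(-166)) - (11 - 4) = (2*16 + 166) - 1*7 = (32 + 166) - 7 = 198 - 7 = 191)
-H = -1*191 = -191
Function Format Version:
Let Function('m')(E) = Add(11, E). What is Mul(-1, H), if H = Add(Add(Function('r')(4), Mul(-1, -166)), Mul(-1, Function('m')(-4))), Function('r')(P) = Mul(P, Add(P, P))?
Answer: -191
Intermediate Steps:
Function('r')(P) = Mul(2, Pow(P, 2)) (Function('r')(P) = Mul(P, Mul(2, P)) = Mul(2, Pow(P, 2)))
H = 191 (H = Add(Add(Mul(2, Pow(4, 2)), Mul(-1, -166)), Mul(-1, Add(11, -4))) = Add(Add(Mul(2, 16), 166), Mul(-1, 7)) = Add(Add(32, 166), -7) = Add(198, -7) = 191)
Mul(-1, H) = Mul(-1, 191) = -191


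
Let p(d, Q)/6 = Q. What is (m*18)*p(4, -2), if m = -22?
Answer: 4752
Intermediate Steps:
p(d, Q) = 6*Q
(m*18)*p(4, -2) = (-22*18)*(6*(-2)) = -396*(-12) = 4752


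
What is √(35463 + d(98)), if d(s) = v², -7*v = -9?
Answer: 2*√434442/7 ≈ 188.32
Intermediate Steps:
v = 9/7 (v = -⅐*(-9) = 9/7 ≈ 1.2857)
d(s) = 81/49 (d(s) = (9/7)² = 81/49)
√(35463 + d(98)) = √(35463 + 81/49) = √(1737768/49) = 2*√434442/7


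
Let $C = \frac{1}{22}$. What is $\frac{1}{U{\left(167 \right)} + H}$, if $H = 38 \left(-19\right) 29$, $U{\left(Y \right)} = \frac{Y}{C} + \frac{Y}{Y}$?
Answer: $- \frac{1}{17263} \approx -5.7927 \cdot 10^{-5}$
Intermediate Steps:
$C = \frac{1}{22} \approx 0.045455$
$U{\left(Y \right)} = 1 + 22 Y$ ($U{\left(Y \right)} = Y \frac{1}{\frac{1}{22}} + \frac{Y}{Y} = Y 22 + 1 = 22 Y + 1 = 1 + 22 Y$)
$H = -20938$ ($H = \left(-722\right) 29 = -20938$)
$\frac{1}{U{\left(167 \right)} + H} = \frac{1}{\left(1 + 22 \cdot 167\right) - 20938} = \frac{1}{\left(1 + 3674\right) - 20938} = \frac{1}{3675 - 20938} = \frac{1}{-17263} = - \frac{1}{17263}$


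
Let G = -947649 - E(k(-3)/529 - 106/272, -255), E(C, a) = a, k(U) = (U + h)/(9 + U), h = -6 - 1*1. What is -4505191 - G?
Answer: -3557797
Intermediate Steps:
h = -7 (h = -6 - 1 = -7)
k(U) = (-7 + U)/(9 + U) (k(U) = (U - 7)/(9 + U) = (-7 + U)/(9 + U))
G = -947394 (G = -947649 - 1*(-255) = -947649 + 255 = -947394)
-4505191 - G = -4505191 - 1*(-947394) = -4505191 + 947394 = -3557797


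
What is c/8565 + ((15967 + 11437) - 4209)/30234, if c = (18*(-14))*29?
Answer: -7428299/86318070 ≈ -0.086057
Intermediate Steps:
c = -7308 (c = -252*29 = -7308)
c/8565 + ((15967 + 11437) - 4209)/30234 = -7308/8565 + ((15967 + 11437) - 4209)/30234 = -7308*1/8565 + (27404 - 4209)*(1/30234) = -2436/2855 + 23195*(1/30234) = -2436/2855 + 23195/30234 = -7428299/86318070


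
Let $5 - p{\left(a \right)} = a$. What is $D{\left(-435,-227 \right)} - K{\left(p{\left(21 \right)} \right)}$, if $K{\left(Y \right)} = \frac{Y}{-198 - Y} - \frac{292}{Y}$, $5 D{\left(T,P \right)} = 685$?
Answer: $\frac{43193}{364} \approx 118.66$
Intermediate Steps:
$D{\left(T,P \right)} = 137$ ($D{\left(T,P \right)} = \frac{1}{5} \cdot 685 = 137$)
$p{\left(a \right)} = 5 - a$
$K{\left(Y \right)} = - \frac{292}{Y} + \frac{Y}{-198 - Y}$
$D{\left(-435,-227 \right)} - K{\left(p{\left(21 \right)} \right)} = 137 - \frac{-57816 - \left(5 - 21\right)^{2} - 292 \left(5 - 21\right)}{\left(5 - 21\right) \left(198 + \left(5 - 21\right)\right)} = 137 - \frac{-57816 - \left(-16\right)^{2} - -4672}{\left(-16\right) \left(198 - 16\right)} = 137 - - \frac{-57816 - 256 + 4672}{16 \cdot 182} = 137 - \left(- \frac{1}{16}\right) \frac{1}{182} \left(-57816 - 256 + 4672\right) = 137 - \left(- \frac{1}{16}\right) \frac{1}{182} \left(-53400\right) = 137 - \frac{6675}{364} = \frac{43193}{364}$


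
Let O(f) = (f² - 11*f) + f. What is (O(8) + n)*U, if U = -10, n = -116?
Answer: 1320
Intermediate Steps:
O(f) = f² - 10*f
(O(8) + n)*U = (8*(-10 + 8) - 116)*(-10) = (8*(-2) - 116)*(-10) = (-16 - 116)*(-10) = -132*(-10) = 1320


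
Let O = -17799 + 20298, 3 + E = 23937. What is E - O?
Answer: 21435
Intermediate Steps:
E = 23934 (E = -3 + 23937 = 23934)
O = 2499
E - O = 23934 - 1*2499 = 23934 - 2499 = 21435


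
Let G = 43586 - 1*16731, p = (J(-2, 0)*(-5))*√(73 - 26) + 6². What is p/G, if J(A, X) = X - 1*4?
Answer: 36/26855 + 4*√47/5371 ≈ 0.0064462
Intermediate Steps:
J(A, X) = -4 + X (J(A, X) = X - 4 = -4 + X)
p = 36 + 20*√47 (p = ((-4 + 0)*(-5))*√(73 - 26) + 6² = (-4*(-5))*√47 + 36 = 20*√47 + 36 = 36 + 20*√47 ≈ 173.11)
G = 26855 (G = 43586 - 16731 = 26855)
p/G = (36 + 20*√47)/26855 = (36 + 20*√47)*(1/26855) = 36/26855 + 4*√47/5371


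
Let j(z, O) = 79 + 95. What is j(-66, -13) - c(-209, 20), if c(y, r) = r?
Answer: 154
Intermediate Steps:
j(z, O) = 174
j(-66, -13) - c(-209, 20) = 174 - 1*20 = 174 - 20 = 154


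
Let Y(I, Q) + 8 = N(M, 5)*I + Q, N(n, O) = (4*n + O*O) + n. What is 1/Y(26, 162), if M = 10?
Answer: 1/2104 ≈ 0.00047529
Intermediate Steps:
N(n, O) = O**2 + 5*n (N(n, O) = (4*n + O**2) + n = (O**2 + 4*n) + n = O**2 + 5*n)
Y(I, Q) = -8 + Q + 75*I (Y(I, Q) = -8 + ((5**2 + 5*10)*I + Q) = -8 + ((25 + 50)*I + Q) = -8 + (75*I + Q) = -8 + (Q + 75*I) = -8 + Q + 75*I)
1/Y(26, 162) = 1/(-8 + 162 + 75*26) = 1/(-8 + 162 + 1950) = 1/2104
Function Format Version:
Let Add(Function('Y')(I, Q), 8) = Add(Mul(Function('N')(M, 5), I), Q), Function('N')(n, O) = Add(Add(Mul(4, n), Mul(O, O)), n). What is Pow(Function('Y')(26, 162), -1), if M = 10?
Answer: Rational(1, 2104) ≈ 0.00047529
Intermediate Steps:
Function('N')(n, O) = Add(Pow(O, 2), Mul(5, n)) (Function('N')(n, O) = Add(Add(Mul(4, n), Pow(O, 2)), n) = Add(Add(Pow(O, 2), Mul(4, n)), n) = Add(Pow(O, 2), Mul(5, n)))
Function('Y')(I, Q) = Add(-8, Q, Mul(75, I)) (Function('Y')(I, Q) = Add(-8, Add(Mul(Add(Pow(5, 2), Mul(5, 10)), I), Q)) = Add(-8, Add(Mul(Add(25, 50), I), Q)) = Add(-8, Add(Mul(75, I), Q)) = Add(-8, Add(Q, Mul(75, I))) = Add(-8, Q, Mul(75, I)))
Pow(Function('Y')(26, 162), -1) = Pow(Add(-8, 162, Mul(75, 26)), -1) = Pow(Add(-8, 162, 1950), -1) = Pow(2104, -1) = Rational(1, 2104)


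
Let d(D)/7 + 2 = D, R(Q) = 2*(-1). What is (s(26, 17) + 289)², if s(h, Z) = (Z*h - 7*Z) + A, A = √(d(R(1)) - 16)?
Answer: 374500 + 2448*I*√11 ≈ 3.745e+5 + 8119.1*I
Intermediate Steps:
R(Q) = -2
d(D) = -14 + 7*D
A = 2*I*√11 (A = √((-14 + 7*(-2)) - 16) = √((-14 - 14) - 16) = √(-28 - 16) = √(-44) = 2*I*√11 ≈ 6.6332*I)
s(h, Z) = -7*Z + Z*h + 2*I*√11 (s(h, Z) = (Z*h - 7*Z) + 2*I*√11 = (-7*Z + Z*h) + 2*I*√11 = -7*Z + Z*h + 2*I*√11)
(s(26, 17) + 289)² = ((-7*17 + 17*26 + 2*I*√11) + 289)² = ((-119 + 442 + 2*I*√11) + 289)² = ((323 + 2*I*√11) + 289)² = (612 + 2*I*√11)²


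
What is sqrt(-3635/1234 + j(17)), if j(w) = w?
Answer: 3*sqrt(2377918)/1234 ≈ 3.7489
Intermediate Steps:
sqrt(-3635/1234 + j(17)) = sqrt(-3635/1234 + 17) = sqrt(17343/1234) = 3*sqrt(2377918)/1234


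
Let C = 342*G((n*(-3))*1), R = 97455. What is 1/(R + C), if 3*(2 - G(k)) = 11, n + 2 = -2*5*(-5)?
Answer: 1/96885 ≈ 1.0322e-5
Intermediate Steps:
n = 48 (n = -2 - 2*5*(-5) = -2 - 10*(-5) = -2 + 50 = 48)
G(k) = -5/3 (G(k) = 2 - 1/3*11 = 2 - 11/3 = -5/3)
C = -570 (C = 342*(-5/3) = -570)
1/(R + C) = 1/(97455 - 570) = 1/96885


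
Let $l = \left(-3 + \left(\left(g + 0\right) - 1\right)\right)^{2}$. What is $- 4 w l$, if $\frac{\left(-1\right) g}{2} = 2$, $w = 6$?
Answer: $-1536$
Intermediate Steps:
$g = -4$ ($g = \left(-2\right) 2 = -4$)
$l = 64$ ($l = \left(-3 + \left(\left(-4 + 0\right) - 1\right)\right)^{2} = \left(-3 - 5\right)^{2} = \left(-8\right)^{2} = 64$)
$- 4 w l = \left(-4\right) 6 \cdot 64 = \left(-24\right) 64 = -1536$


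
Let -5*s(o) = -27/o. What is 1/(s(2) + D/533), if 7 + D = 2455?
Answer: 5330/38871 ≈ 0.13712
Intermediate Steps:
D = 2448 (D = -7 + 2455 = 2448)
s(o) = 27/(5*o) (s(o) = -(-27)/(5*o) = 27/(5*o))
1/(s(2) + D/533) = 1/((27/5)/2 + 2448/533) = 1/((27/5)*(½) + 2448*(1/533)) = 1/(27/10 + 2448/533) = 1/(38871/5330) = 5330/38871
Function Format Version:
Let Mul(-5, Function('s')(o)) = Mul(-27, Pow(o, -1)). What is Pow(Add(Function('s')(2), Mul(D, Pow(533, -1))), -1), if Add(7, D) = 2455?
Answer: Rational(5330, 38871) ≈ 0.13712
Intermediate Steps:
D = 2448 (D = Add(-7, 2455) = 2448)
Function('s')(o) = Mul(Rational(27, 5), Pow(o, -1)) (Function('s')(o) = Mul(Rational(-1, 5), Mul(-27, Pow(o, -1))) = Mul(Rational(27, 5), Pow(o, -1)))
Pow(Add(Function('s')(2), Mul(D, Pow(533, -1))), -1) = Pow(Add(Mul(Rational(27, 5), Pow(2, -1)), Mul(2448, Pow(533, -1))), -1) = Pow(Add(Mul(Rational(27, 5), Rational(1, 2)), Mul(2448, Rational(1, 533))), -1) = Pow(Add(Rational(27, 10), Rational(2448, 533)), -1) = Pow(Rational(38871, 5330), -1) = Rational(5330, 38871)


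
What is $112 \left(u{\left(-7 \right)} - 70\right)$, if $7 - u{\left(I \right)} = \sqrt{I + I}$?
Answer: $-7056 - 112 i \sqrt{14} \approx -7056.0 - 419.07 i$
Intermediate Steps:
$u{\left(I \right)} = 7 - \sqrt{2} \sqrt{I}$ ($u{\left(I \right)} = 7 - \sqrt{I + I} = 7 - \sqrt{2 I} = 7 - \sqrt{2} \sqrt{I}$)
$112 \left(u{\left(-7 \right)} - 70\right) = 112 \left(\left(7 - \sqrt{2} \sqrt{-7}\right) - 70\right) = 112 \left(\left(7 - \sqrt{2} i \sqrt{7}\right) - 70\right) = 112 \left(\left(7 - i \sqrt{14}\right) - 70\right) = 112 \left(-63 - i \sqrt{14}\right) = -7056 - 112 i \sqrt{14}$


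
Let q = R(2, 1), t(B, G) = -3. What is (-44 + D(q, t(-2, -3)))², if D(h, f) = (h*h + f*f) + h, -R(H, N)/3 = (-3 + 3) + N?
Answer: 841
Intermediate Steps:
R(H, N) = -3*N (R(H, N) = -3*((-3 + 3) + N) = -3*(0 + N) = -3*N)
q = -3 (q = -3*1 = -3)
D(h, f) = h + f² + h² (D(h, f) = (h² + f²) + h = (f² + h²) + h = h + f² + h²)
(-44 + D(q, t(-2, -3)))² = (-44 + (-3 + (-3)² + (-3)²))² = (-44 + (-3 + 9 + 9))² = (-44 + 15)² = (-29)² = 841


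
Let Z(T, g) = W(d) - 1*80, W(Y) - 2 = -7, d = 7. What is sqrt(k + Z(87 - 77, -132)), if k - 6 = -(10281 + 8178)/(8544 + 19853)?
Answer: 191*I*sqrt(1760614)/28397 ≈ 8.9247*I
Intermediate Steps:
W(Y) = -5 (W(Y) = 2 - 7 = -5)
Z(T, g) = -85 (Z(T, g) = -5 - 1*80 = -5 - 80 = -85)
k = 151923/28397 (k = 6 - (10281 + 8178)/(8544 + 19853) = 6 - 18459/28397 = 151923/28397 ≈ 5.3500)
sqrt(k + Z(87 - 77, -132)) = sqrt(151923/28397 - 85) = sqrt(-2261822/28397) = 191*I*sqrt(1760614)/28397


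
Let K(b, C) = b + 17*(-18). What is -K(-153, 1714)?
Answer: 459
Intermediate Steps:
K(b, C) = -306 + b (K(b, C) = b - 306 = -306 + b)
-K(-153, 1714) = -(-306 - 153) = -1*(-459) = 459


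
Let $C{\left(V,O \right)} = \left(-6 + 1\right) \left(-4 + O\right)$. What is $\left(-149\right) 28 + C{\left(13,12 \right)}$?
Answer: $-4212$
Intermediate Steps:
$C{\left(V,O \right)} = 20 - 5 O$ ($C{\left(V,O \right)} = - 5 \left(-4 + O\right) = 20 - 5 O$)
$\left(-149\right) 28 + C{\left(13,12 \right)} = \left(-149\right) 28 + \left(20 - 60\right) = -4172 + \left(20 - 60\right) = -4172 - 40 = -4212$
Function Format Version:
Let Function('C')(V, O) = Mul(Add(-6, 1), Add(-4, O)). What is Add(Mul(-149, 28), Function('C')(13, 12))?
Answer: -4212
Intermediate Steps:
Function('C')(V, O) = Add(20, Mul(-5, O)) (Function('C')(V, O) = Mul(-5, Add(-4, O)) = Add(20, Mul(-5, O)))
Add(Mul(-149, 28), Function('C')(13, 12)) = Add(Mul(-149, 28), Add(20, Mul(-5, 12))) = Add(-4172, Add(20, -60)) = Add(-4172, -40) = -4212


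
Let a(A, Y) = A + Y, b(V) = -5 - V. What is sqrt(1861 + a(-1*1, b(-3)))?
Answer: sqrt(1858) ≈ 43.104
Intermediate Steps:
sqrt(1861 + a(-1*1, b(-3))) = sqrt(1861 + (-1*1 + (-5 - 1*(-3)))) = sqrt(1861 + (-1 + (-5 + 3))) = sqrt(1861 + (-1 - 2)) = sqrt(1861 - 3) = sqrt(1858)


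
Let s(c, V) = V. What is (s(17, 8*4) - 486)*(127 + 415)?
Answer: -246068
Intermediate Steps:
(s(17, 8*4) - 486)*(127 + 415) = (8*4 - 486)*(127 + 415) = (32 - 486)*542 = -454*542 = -246068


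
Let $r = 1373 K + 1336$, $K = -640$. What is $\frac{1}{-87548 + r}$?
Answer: $- \frac{1}{964932} \approx -1.0363 \cdot 10^{-6}$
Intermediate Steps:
$r = -877384$ ($r = 1373 \left(-640\right) + 1336 = -878720 + 1336 = -877384$)
$\frac{1}{-87548 + r} = \frac{1}{-87548 - 877384} = \frac{1}{-964932} = - \frac{1}{964932}$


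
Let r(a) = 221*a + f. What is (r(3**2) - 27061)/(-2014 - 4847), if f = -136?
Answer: 25208/6861 ≈ 3.6741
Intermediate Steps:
r(a) = -136 + 221*a (r(a) = 221*a - 136 = -136 + 221*a)
(r(3**2) - 27061)/(-2014 - 4847) = ((-136 + 221*3**2) - 27061)/(-2014 - 4847) = ((-136 + 221*9) - 27061)/(-6861) = ((-136 + 1989) - 27061)*(-1/6861) = (1853 - 27061)*(-1/6861) = -25208*(-1/6861) = 25208/6861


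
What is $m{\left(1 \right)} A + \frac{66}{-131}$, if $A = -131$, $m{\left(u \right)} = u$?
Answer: $- \frac{17227}{131} \approx -131.5$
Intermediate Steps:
$m{\left(1 \right)} A + \frac{66}{-131} = 1 \left(-131\right) + \frac{66}{-131} = -131 + 66 \left(- \frac{1}{131}\right) = -131 - \frac{66}{131} = - \frac{17227}{131}$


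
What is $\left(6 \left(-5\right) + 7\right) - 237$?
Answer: $-260$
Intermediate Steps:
$\left(6 \left(-5\right) + 7\right) - 237 = \left(-30 + 7\right) - 237 = -23 - 237 = -260$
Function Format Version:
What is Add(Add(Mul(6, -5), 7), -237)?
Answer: -260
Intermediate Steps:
Add(Add(Mul(6, -5), 7), -237) = Add(Add(-30, 7), -237) = Add(-23, -237) = -260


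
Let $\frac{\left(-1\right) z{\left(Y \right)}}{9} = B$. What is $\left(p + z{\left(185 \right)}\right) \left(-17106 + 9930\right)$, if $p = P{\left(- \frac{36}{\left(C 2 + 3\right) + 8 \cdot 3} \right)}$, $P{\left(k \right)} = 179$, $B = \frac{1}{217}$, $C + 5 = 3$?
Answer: $- \frac{278672784}{217} \approx -1.2842 \cdot 10^{6}$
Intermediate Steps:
$C = -2$ ($C = -5 + 3 = -2$)
$B = \frac{1}{217} \approx 0.0046083$
$z{\left(Y \right)} = - \frac{9}{217}$ ($z{\left(Y \right)} = \left(-9\right) \frac{1}{217} = - \frac{9}{217}$)
$p = 179$
$\left(p + z{\left(185 \right)}\right) \left(-17106 + 9930\right) = \left(179 - \frac{9}{217}\right) \left(-17106 + 9930\right) = \frac{38834}{217} \left(-7176\right) = - \frac{278672784}{217}$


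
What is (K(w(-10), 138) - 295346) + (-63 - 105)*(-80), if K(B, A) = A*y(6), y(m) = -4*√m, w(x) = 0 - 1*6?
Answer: -281906 - 552*√6 ≈ -2.8326e+5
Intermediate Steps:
w(x) = -6 (w(x) = 0 - 6 = -6)
K(B, A) = -4*A*√6 (K(B, A) = A*(-4*√6) = -4*A*√6)
(K(w(-10), 138) - 295346) + (-63 - 105)*(-80) = (-4*138*√6 - 295346) + (-63 - 105)*(-80) = (-552*√6 - 295346) - 168*(-80) = (-295346 - 552*√6) + 13440 = -281906 - 552*√6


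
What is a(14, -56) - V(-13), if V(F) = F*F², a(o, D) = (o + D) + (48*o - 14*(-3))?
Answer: 2869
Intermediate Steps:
a(o, D) = 42 + D + 49*o (a(o, D) = (D + o) + (48*o + 42) = (D + o) + (42 + 48*o) = 42 + D + 49*o)
V(F) = F³
a(14, -56) - V(-13) = (42 - 56 + 49*14) - 1*(-13)³ = (42 - 56 + 686) - 1*(-2197) = 672 + 2197 = 2869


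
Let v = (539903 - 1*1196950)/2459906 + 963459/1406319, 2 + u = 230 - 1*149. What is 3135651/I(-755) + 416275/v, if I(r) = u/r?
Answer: -1103173698362978276885/38078023564673 ≈ -2.8971e+7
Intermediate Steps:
u = 79 (u = -2 + (230 - 1*149) = -2 + (230 - 149) = -2 + 81 = 79)
I(r) = 79/r
v = 482000298287/1153137515338 (v = (539903 - 1196950)*(1/2459906) + 963459*(1/1406319) = -657047*1/2459906 + 321153/468773 = -657047/2459906 + 321153/468773 = 482000298287/1153137515338 ≈ 0.41799)
3135651/I(-755) + 416275/v = 3135651/((79/(-755))) + 416275/(482000298287/1153137515338) = 3135651/((79*(-1/755))) + 416275*(1153137515338/482000298287) = 3135651/(-79/755) + 480022319197325950/482000298287 = 3135651*(-755/79) + 480022319197325950/482000298287 = -2367416505/79 + 480022319197325950/482000298287 = -1103173698362978276885/38078023564673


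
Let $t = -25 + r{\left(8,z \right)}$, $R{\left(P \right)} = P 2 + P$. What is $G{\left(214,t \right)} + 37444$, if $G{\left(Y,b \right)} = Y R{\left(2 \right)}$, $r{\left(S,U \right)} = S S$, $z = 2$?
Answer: $38728$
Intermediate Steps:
$r{\left(S,U \right)} = S^{2}$
$R{\left(P \right)} = 3 P$ ($R{\left(P \right)} = 2 P + P = 3 P$)
$t = 39$ ($t = -25 + 8^{2} = -25 + 64 = 39$)
$G{\left(Y,b \right)} = 6 Y$ ($G{\left(Y,b \right)} = Y 3 \cdot 2 = Y 6 = 6 Y$)
$G{\left(214,t \right)} + 37444 = 6 \cdot 214 + 37444 = 1284 + 37444 = 38728$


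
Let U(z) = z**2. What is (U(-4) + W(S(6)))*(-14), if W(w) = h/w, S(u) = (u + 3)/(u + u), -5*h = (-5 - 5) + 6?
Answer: -3584/15 ≈ -238.93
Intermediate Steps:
h = 4/5 (h = -((-5 - 5) + 6)/5 = -(-10 + 6)/5 = -1/5*(-4) = 4/5 ≈ 0.80000)
S(u) = (3 + u)/(2*u) (S(u) = (3 + u)/((2*u)) = (3 + u)*(1/(2*u)) = (3 + u)/(2*u))
W(w) = 4/(5*w)
(U(-4) + W(S(6)))*(-14) = ((-4)**2 + 4/(5*(((1/2)*(3 + 6)/6))))*(-14) = (16 + 4/(5*(((1/2)*(1/6)*9))))*(-14) = (16 + 4/(5*(3/4)))*(-14) = (16 + (4/5)*(4/3))*(-14) = (16 + 16/15)*(-14) = (256/15)*(-14) = -3584/15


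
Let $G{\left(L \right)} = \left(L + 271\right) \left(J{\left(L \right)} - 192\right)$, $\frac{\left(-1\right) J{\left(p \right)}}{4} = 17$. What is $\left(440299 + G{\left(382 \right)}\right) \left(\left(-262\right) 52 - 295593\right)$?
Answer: $-83649073623$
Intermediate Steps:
$J{\left(p \right)} = -68$ ($J{\left(p \right)} = \left(-4\right) 17 = -68$)
$G{\left(L \right)} = -70460 - 260 L$ ($G{\left(L \right)} = \left(L + 271\right) \left(-68 - 192\right) = \left(271 + L\right) \left(-260\right) = -70460 - 260 L$)
$\left(440299 + G{\left(382 \right)}\right) \left(\left(-262\right) 52 - 295593\right) = \left(440299 - 169780\right) \left(\left(-262\right) 52 - 295593\right) = \left(440299 - 169780\right) \left(-13624 - 295593\right) = \left(440299 - 169780\right) \left(-309217\right) = 270519 \left(-309217\right) = -83649073623$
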